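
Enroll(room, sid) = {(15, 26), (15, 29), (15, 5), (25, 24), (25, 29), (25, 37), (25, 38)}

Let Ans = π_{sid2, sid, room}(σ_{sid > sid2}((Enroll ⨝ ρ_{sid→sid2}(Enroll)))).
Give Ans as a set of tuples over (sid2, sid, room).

{(24, 29, 25), (24, 37, 25), (24, 38, 25), (26, 29, 15), (29, 37, 25), (29, 38, 25), (37, 38, 25), (5, 26, 15), (5, 29, 15)}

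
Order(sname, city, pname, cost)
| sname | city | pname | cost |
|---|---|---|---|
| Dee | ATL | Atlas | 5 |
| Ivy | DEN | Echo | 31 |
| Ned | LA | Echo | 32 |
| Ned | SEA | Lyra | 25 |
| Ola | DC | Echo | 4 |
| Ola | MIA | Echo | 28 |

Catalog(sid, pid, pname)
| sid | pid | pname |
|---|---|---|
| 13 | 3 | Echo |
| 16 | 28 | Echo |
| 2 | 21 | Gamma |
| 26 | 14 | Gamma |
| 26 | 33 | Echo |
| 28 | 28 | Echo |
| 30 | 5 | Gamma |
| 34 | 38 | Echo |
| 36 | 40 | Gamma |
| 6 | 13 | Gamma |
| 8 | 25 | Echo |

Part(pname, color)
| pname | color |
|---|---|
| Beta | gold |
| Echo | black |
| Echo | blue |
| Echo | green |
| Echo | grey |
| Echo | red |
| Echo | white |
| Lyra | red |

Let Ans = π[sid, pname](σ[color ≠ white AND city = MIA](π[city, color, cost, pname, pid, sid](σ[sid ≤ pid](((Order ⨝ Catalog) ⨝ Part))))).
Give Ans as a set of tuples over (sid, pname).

{(16, Echo), (26, Echo), (28, Echo), (34, Echo), (8, Echo)}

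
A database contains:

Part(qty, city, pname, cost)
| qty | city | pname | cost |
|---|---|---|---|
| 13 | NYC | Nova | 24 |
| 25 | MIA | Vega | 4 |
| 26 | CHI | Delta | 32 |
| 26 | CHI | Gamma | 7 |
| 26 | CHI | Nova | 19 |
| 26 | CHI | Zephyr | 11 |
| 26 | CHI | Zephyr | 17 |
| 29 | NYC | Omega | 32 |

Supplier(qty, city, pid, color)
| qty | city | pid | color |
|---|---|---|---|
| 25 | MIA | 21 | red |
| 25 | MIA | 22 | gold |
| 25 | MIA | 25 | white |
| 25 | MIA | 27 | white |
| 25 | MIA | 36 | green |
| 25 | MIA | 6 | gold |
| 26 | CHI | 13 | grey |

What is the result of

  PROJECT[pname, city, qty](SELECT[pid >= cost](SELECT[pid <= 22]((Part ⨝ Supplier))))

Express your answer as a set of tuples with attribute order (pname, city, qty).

{(Gamma, CHI, 26), (Vega, MIA, 25), (Zephyr, CHI, 26)}

Part ⋈ Supplier (natural join on qty, city): {(25, MIA, Vega, 4, 21, red), (25, MIA, Vega, 4, 22, gold), (25, MIA, Vega, 4, 25, white), (25, MIA, Vega, 4, 27, white), (25, MIA, Vega, 4, 36, green), (25, MIA, Vega, 4, 6, gold), (26, CHI, Delta, 32, 13, grey), (26, CHI, Gamma, 7, 13, grey), (26, CHI, Nova, 19, 13, grey), (26, CHI, Zephyr, 11, 13, grey), (26, CHI, Zephyr, 17, 13, grey)}
Filtering on pid <= 22 leaves {(25, MIA, Vega, 4, 21, red), (25, MIA, Vega, 4, 22, gold), (25, MIA, Vega, 4, 6, gold), (26, CHI, Delta, 32, 13, grey), (26, CHI, Gamma, 7, 13, grey), (26, CHI, Nova, 19, 13, grey), (26, CHI, Zephyr, 11, 13, grey), (26, CHI, Zephyr, 17, 13, grey)}.
Filtering on pid >= cost leaves {(25, MIA, Vega, 4, 21, red), (25, MIA, Vega, 4, 22, gold), (25, MIA, Vega, 4, 6, gold), (26, CHI, Gamma, 7, 13, grey), (26, CHI, Zephyr, 11, 13, grey)}.
Keep only column(s) pname, city, qty (2 duplicate(s) eliminated): {(Gamma, CHI, 26), (Vega, MIA, 25), (Zephyr, CHI, 26)}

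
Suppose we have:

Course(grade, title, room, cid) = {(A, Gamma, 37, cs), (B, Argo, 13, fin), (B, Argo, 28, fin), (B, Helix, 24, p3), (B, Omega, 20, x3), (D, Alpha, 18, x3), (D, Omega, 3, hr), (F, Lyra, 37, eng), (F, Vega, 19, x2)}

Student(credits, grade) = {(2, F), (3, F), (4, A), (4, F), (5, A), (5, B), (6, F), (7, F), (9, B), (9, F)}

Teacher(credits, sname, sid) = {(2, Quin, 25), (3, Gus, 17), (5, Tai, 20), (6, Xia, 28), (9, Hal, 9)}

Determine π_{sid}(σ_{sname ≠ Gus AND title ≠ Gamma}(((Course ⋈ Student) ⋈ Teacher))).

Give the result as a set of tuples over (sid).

Course ⋈ Student (natural join on grade): {(A, Gamma, 37, cs, 4), (A, Gamma, 37, cs, 5), (B, Argo, 13, fin, 5), (B, Argo, 13, fin, 9), (B, Argo, 28, fin, 5), (B, Argo, 28, fin, 9), (B, Helix, 24, p3, 5), (B, Helix, 24, p3, 9), (B, Omega, 20, x3, 5), (B, Omega, 20, x3, 9), (F, Lyra, 37, eng, 2), (F, Lyra, 37, eng, 3), (F, Lyra, 37, eng, 4), (F, Lyra, 37, eng, 6), (F, Lyra, 37, eng, 7), (F, Lyra, 37, eng, 9), (F, Vega, 19, x2, 2), (F, Vega, 19, x2, 3), (F, Vega, 19, x2, 4), (F, Vega, 19, x2, 6), (F, Vega, 19, x2, 7), (F, Vega, 19, x2, 9)}
(Course ⋈ Student) ⋈ Teacher (natural join on credits): {(A, Gamma, 37, cs, 5, Tai, 20), (B, Argo, 13, fin, 5, Tai, 20), (B, Argo, 13, fin, 9, Hal, 9), (B, Argo, 28, fin, 5, Tai, 20), (B, Argo, 28, fin, 9, Hal, 9), (B, Helix, 24, p3, 5, Tai, 20), (B, Helix, 24, p3, 9, Hal, 9), (B, Omega, 20, x3, 5, Tai, 20), (B, Omega, 20, x3, 9, Hal, 9), (F, Lyra, 37, eng, 2, Quin, 25), (F, Lyra, 37, eng, 3, Gus, 17), (F, Lyra, 37, eng, 6, Xia, 28), (F, Lyra, 37, eng, 9, Hal, 9), (F, Vega, 19, x2, 2, Quin, 25), (F, Vega, 19, x2, 3, Gus, 17), (F, Vega, 19, x2, 6, Xia, 28), (F, Vega, 19, x2, 9, Hal, 9)}
σ[sname ≠ Gus AND title ≠ Gamma]: keep tuples satisfying sname ≠ Gus AND title ≠ Gamma → {(B, Argo, 13, fin, 5, Tai, 20), (B, Argo, 13, fin, 9, Hal, 9), (B, Argo, 28, fin, 5, Tai, 20), (B, Argo, 28, fin, 9, Hal, 9), (B, Helix, 24, p3, 5, Tai, 20), (B, Helix, 24, p3, 9, Hal, 9), (B, Omega, 20, x3, 5, Tai, 20), (B, Omega, 20, x3, 9, Hal, 9), (F, Lyra, 37, eng, 2, Quin, 25), (F, Lyra, 37, eng, 6, Xia, 28), (F, Lyra, 37, eng, 9, Hal, 9), (F, Vega, 19, x2, 2, Quin, 25), (F, Vega, 19, x2, 6, Xia, 28), (F, Vega, 19, x2, 9, Hal, 9)}
Keep only column(s) sid (10 duplicate(s) eliminated): {20, 25, 28, 9}

{20, 25, 28, 9}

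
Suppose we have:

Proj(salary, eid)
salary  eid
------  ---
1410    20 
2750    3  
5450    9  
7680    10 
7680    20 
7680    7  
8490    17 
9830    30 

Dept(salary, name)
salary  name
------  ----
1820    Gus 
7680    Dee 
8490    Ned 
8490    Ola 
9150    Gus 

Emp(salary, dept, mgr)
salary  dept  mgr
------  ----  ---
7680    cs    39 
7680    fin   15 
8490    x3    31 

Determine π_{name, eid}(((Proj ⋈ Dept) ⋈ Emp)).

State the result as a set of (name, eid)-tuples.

Joining Proj and Dept on salary yields {(7680, 10, Dee), (7680, 20, Dee), (7680, 7, Dee), (8490, 17, Ned), (8490, 17, Ola)}.
Joining (Proj ⋈ Dept) and Emp on salary yields {(7680, 10, Dee, cs, 39), (7680, 10, Dee, fin, 15), (7680, 20, Dee, cs, 39), (7680, 20, Dee, fin, 15), (7680, 7, Dee, cs, 39), (7680, 7, Dee, fin, 15), (8490, 17, Ned, x3, 31), (8490, 17, Ola, x3, 31)}.
π_{name, eid} gives {(Dee, 10), (Dee, 20), (Dee, 7), (Ned, 17), (Ola, 17)} (3 duplicate(s) eliminated).

{(Dee, 10), (Dee, 20), (Dee, 7), (Ned, 17), (Ola, 17)}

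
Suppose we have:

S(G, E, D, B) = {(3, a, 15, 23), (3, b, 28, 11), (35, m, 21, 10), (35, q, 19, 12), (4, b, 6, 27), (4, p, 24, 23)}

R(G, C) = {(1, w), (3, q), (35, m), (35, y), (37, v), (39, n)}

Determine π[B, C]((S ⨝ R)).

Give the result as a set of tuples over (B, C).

Natural join on G: {(3, a, 15, 23, q), (3, b, 28, 11, q), (35, m, 21, 10, m), (35, m, 21, 10, y), (35, q, 19, 12, m), (35, q, 19, 12, y)}
Projecting to B, C: {(10, m), (10, y), (11, q), (12, m), (12, y), (23, q)}

{(10, m), (10, y), (11, q), (12, m), (12, y), (23, q)}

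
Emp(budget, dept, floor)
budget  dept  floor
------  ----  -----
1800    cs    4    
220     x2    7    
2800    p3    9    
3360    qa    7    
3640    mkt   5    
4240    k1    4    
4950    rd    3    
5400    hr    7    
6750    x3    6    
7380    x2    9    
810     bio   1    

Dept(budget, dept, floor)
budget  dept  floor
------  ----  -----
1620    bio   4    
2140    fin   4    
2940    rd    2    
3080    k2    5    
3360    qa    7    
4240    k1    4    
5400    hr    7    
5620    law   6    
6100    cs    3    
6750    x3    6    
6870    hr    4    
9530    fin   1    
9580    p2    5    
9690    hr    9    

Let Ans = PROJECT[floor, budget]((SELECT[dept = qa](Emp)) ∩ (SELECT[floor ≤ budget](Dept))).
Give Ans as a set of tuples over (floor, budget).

Apply σ_{dept = qa}; surviving tuples: {(3360, qa, 7)}
Apply σ_{floor ≤ budget}; surviving tuples: {(1620, bio, 4), (2140, fin, 4), (2940, rd, 2), (3080, k2, 5), (3360, qa, 7), (4240, k1, 4), (5400, hr, 7), (5620, law, 6), (6100, cs, 3), (6750, x3, 6), (6870, hr, 4), (9530, fin, 1), (9580, p2, 5), (9690, hr, 9)}
Set intersection of the two operands is {(3360, qa, 7)}.
Keep only column(s) floor, budget: {(7, 3360)}

{(7, 3360)}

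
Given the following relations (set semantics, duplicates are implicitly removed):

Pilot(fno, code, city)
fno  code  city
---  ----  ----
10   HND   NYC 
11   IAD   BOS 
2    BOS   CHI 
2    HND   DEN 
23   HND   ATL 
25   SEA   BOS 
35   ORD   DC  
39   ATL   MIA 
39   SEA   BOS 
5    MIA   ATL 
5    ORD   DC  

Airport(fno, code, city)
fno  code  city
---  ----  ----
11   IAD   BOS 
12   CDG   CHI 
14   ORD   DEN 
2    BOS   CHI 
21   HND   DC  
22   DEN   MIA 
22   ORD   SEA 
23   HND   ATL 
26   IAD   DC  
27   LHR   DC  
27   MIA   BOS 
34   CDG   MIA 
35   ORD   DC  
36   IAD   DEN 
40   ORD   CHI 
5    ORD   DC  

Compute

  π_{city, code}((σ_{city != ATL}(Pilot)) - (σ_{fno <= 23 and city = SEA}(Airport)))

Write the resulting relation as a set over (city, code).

{(BOS, IAD), (BOS, SEA), (CHI, BOS), (DC, ORD), (DEN, HND), (MIA, ATL), (NYC, HND)}

Selection city != ATL: {(10, HND, NYC), (11, IAD, BOS), (2, BOS, CHI), (2, HND, DEN), (25, SEA, BOS), (35, ORD, DC), (39, ATL, MIA), (39, SEA, BOS), (5, ORD, DC)}
Selection fno <= 23 and city = SEA: {(22, ORD, SEA)}
Set difference of the two operands is {(10, HND, NYC), (11, IAD, BOS), (2, BOS, CHI), (2, HND, DEN), (25, SEA, BOS), (35, ORD, DC), (39, ATL, MIA), (39, SEA, BOS), (5, ORD, DC)}.
Keep only column(s) city, code (2 duplicate(s) eliminated): {(BOS, IAD), (BOS, SEA), (CHI, BOS), (DC, ORD), (DEN, HND), (MIA, ATL), (NYC, HND)}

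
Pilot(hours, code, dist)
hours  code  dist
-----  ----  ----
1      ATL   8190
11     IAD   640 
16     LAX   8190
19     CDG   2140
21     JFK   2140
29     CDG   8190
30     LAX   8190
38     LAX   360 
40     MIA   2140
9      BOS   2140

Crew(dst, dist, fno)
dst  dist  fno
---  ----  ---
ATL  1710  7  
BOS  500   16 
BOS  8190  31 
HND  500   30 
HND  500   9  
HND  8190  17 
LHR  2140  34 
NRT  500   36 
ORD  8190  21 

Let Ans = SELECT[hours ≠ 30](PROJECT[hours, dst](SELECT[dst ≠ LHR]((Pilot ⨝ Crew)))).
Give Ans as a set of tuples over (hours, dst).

{(1, BOS), (1, HND), (1, ORD), (16, BOS), (16, HND), (16, ORD), (29, BOS), (29, HND), (29, ORD)}

Joining Pilot and Crew on dist yields {(1, ATL, 8190, BOS, 31), (1, ATL, 8190, HND, 17), (1, ATL, 8190, ORD, 21), (16, LAX, 8190, BOS, 31), (16, LAX, 8190, HND, 17), (16, LAX, 8190, ORD, 21), (19, CDG, 2140, LHR, 34), (21, JFK, 2140, LHR, 34), (29, CDG, 8190, BOS, 31), (29, CDG, 8190, HND, 17), (29, CDG, 8190, ORD, 21), (30, LAX, 8190, BOS, 31), (30, LAX, 8190, HND, 17), (30, LAX, 8190, ORD, 21), (40, MIA, 2140, LHR, 34), (9, BOS, 2140, LHR, 34)}.
σ[dst ≠ LHR]: keep tuples satisfying dst ≠ LHR → {(1, ATL, 8190, BOS, 31), (1, ATL, 8190, HND, 17), (1, ATL, 8190, ORD, 21), (16, LAX, 8190, BOS, 31), (16, LAX, 8190, HND, 17), (16, LAX, 8190, ORD, 21), (29, CDG, 8190, BOS, 31), (29, CDG, 8190, HND, 17), (29, CDG, 8190, ORD, 21), (30, LAX, 8190, BOS, 31), (30, LAX, 8190, HND, 17), (30, LAX, 8190, ORD, 21)}
Projecting to hours, dst: {(1, BOS), (1, HND), (1, ORD), (16, BOS), (16, HND), (16, ORD), (29, BOS), (29, HND), (29, ORD), (30, BOS), (30, HND), (30, ORD)}
σ[hours ≠ 30]: keep tuples satisfying hours ≠ 30 → {(1, BOS), (1, HND), (1, ORD), (16, BOS), (16, HND), (16, ORD), (29, BOS), (29, HND), (29, ORD)}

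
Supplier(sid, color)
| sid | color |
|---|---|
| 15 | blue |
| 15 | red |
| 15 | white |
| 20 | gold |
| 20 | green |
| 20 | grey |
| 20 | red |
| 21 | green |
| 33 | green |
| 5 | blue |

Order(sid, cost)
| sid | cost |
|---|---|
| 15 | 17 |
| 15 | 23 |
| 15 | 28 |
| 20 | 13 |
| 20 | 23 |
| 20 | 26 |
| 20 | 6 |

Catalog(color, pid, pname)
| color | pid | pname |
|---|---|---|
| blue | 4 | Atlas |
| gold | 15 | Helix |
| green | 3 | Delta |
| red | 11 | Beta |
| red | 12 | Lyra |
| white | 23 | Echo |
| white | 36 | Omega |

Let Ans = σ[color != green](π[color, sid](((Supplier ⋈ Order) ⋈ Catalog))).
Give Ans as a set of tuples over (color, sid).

{(blue, 15), (gold, 20), (red, 15), (red, 20), (white, 15)}

Natural join on sid: {(15, blue, 17), (15, blue, 23), (15, blue, 28), (15, red, 17), (15, red, 23), (15, red, 28), (15, white, 17), (15, white, 23), (15, white, 28), (20, gold, 13), (20, gold, 23), (20, gold, 26), (20, gold, 6), (20, green, 13), (20, green, 23), (20, green, 26), (20, green, 6), (20, grey, 13), (20, grey, 23), (20, grey, 26), (20, grey, 6), (20, red, 13), (20, red, 23), (20, red, 26), (20, red, 6)}
Natural join on color: {(15, blue, 17, 4, Atlas), (15, blue, 23, 4, Atlas), (15, blue, 28, 4, Atlas), (15, red, 17, 11, Beta), (15, red, 17, 12, Lyra), (15, red, 23, 11, Beta), (15, red, 23, 12, Lyra), (15, red, 28, 11, Beta), (15, red, 28, 12, Lyra), (15, white, 17, 23, Echo), (15, white, 17, 36, Omega), (15, white, 23, 23, Echo), (15, white, 23, 36, Omega), (15, white, 28, 23, Echo), (15, white, 28, 36, Omega), (20, gold, 13, 15, Helix), (20, gold, 23, 15, Helix), (20, gold, 26, 15, Helix), (20, gold, 6, 15, Helix), (20, green, 13, 3, Delta), (20, green, 23, 3, Delta), (20, green, 26, 3, Delta), (20, green, 6, 3, Delta), (20, red, 13, 11, Beta), (20, red, 13, 12, Lyra), (20, red, 23, 11, Beta), (20, red, 23, 12, Lyra), (20, red, 26, 11, Beta), (20, red, 26, 12, Lyra), (20, red, 6, 11, Beta), (20, red, 6, 12, Lyra)}
Keep only column(s) color, sid (25 duplicate(s) eliminated): {(blue, 15), (gold, 20), (green, 20), (red, 15), (red, 20), (white, 15)}
Apply σ_{color != green}; surviving tuples: {(blue, 15), (gold, 20), (red, 15), (red, 20), (white, 15)}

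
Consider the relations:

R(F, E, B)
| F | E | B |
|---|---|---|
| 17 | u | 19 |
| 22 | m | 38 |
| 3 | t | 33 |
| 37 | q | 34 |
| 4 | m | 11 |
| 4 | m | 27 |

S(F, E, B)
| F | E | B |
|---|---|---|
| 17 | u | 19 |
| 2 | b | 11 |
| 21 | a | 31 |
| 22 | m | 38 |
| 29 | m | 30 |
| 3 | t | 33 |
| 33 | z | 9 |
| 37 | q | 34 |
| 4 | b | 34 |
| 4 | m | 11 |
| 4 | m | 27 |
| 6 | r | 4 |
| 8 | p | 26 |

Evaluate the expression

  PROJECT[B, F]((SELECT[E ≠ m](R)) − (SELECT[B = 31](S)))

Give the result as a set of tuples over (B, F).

{(19, 17), (33, 3), (34, 37)}

σ[E ≠ m]: keep tuples satisfying E ≠ m → {(17, u, 19), (3, t, 33), (37, q, 34)}
σ[B = 31]: keep tuples satisfying B = 31 → {(21, a, 31)}
Taking the difference: {(17, u, 19), (3, t, 33), (37, q, 34)}
Keep only column(s) B, F: {(19, 17), (33, 3), (34, 37)}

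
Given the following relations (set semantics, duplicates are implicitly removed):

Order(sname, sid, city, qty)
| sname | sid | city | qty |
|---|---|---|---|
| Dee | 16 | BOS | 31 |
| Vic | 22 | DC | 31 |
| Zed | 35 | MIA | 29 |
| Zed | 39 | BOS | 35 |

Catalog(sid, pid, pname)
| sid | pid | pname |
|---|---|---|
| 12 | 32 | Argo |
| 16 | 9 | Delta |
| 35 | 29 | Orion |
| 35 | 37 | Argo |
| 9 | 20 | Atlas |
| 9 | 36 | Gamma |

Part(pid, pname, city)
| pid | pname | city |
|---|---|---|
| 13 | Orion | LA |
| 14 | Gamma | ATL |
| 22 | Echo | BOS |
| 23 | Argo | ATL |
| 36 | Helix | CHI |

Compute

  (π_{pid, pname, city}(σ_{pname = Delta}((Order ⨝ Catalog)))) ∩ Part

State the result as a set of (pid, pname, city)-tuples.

Order ⋈ Catalog (natural join on sid): {(Dee, 16, BOS, 31, 9, Delta), (Zed, 35, MIA, 29, 29, Orion), (Zed, 35, MIA, 29, 37, Argo)}
σ[pname = Delta]: keep tuples satisfying pname = Delta → {(Dee, 16, BOS, 31, 9, Delta)}
Projecting to pid, pname, city: {(9, Delta, BOS)}
Intersection: {(9, Delta, BOS)} with {(13, Orion, LA), (14, Gamma, ATL), (22, Echo, BOS), (23, Argo, ATL), (36, Helix, CHI)} → {}

{}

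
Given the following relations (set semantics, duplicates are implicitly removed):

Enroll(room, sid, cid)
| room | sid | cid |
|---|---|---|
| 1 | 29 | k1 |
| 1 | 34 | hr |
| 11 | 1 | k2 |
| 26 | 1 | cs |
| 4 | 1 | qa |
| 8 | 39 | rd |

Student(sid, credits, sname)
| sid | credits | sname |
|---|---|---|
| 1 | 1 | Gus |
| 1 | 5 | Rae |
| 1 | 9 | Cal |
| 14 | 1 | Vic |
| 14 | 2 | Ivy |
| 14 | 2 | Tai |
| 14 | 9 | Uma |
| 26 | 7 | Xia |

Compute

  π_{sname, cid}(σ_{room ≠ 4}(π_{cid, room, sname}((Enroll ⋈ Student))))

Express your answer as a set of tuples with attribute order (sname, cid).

{(Cal, cs), (Cal, k2), (Gus, cs), (Gus, k2), (Rae, cs), (Rae, k2)}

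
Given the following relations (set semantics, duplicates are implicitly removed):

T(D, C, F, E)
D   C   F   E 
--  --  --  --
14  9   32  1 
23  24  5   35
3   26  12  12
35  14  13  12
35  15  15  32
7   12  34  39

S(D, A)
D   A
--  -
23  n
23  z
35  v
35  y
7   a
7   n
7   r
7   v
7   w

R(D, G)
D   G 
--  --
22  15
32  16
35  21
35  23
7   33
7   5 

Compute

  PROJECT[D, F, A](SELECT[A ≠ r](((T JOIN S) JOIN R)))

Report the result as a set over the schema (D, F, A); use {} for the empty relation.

Joining T and S on D yields {(23, 24, 5, 35, n), (23, 24, 5, 35, z), (35, 14, 13, 12, v), (35, 14, 13, 12, y), (35, 15, 15, 32, v), (35, 15, 15, 32, y), (7, 12, 34, 39, a), (7, 12, 34, 39, n), (7, 12, 34, 39, r), (7, 12, 34, 39, v), (7, 12, 34, 39, w)}.
Joining (T JOIN S) and R on D yields {(35, 14, 13, 12, v, 21), (35, 14, 13, 12, v, 23), (35, 14, 13, 12, y, 21), (35, 14, 13, 12, y, 23), (35, 15, 15, 32, v, 21), (35, 15, 15, 32, v, 23), (35, 15, 15, 32, y, 21), (35, 15, 15, 32, y, 23), (7, 12, 34, 39, a, 33), (7, 12, 34, 39, a, 5), (7, 12, 34, 39, n, 33), (7, 12, 34, 39, n, 5), (7, 12, 34, 39, r, 33), (7, 12, 34, 39, r, 5), (7, 12, 34, 39, v, 33), (7, 12, 34, 39, v, 5), (7, 12, 34, 39, w, 33), (7, 12, 34, 39, w, 5)}.
σ[A ≠ r]: keep tuples satisfying A ≠ r → {(35, 14, 13, 12, v, 21), (35, 14, 13, 12, v, 23), (35, 14, 13, 12, y, 21), (35, 14, 13, 12, y, 23), (35, 15, 15, 32, v, 21), (35, 15, 15, 32, v, 23), (35, 15, 15, 32, y, 21), (35, 15, 15, 32, y, 23), (7, 12, 34, 39, a, 33), (7, 12, 34, 39, a, 5), (7, 12, 34, 39, n, 33), (7, 12, 34, 39, n, 5), (7, 12, 34, 39, v, 33), (7, 12, 34, 39, v, 5), (7, 12, 34, 39, w, 33), (7, 12, 34, 39, w, 5)}
π_{D, F, A} gives {(35, 13, v), (35, 13, y), (35, 15, v), (35, 15, y), (7, 34, a), (7, 34, n), (7, 34, v), (7, 34, w)} (8 duplicate(s) eliminated).

{(35, 13, v), (35, 13, y), (35, 15, v), (35, 15, y), (7, 34, a), (7, 34, n), (7, 34, v), (7, 34, w)}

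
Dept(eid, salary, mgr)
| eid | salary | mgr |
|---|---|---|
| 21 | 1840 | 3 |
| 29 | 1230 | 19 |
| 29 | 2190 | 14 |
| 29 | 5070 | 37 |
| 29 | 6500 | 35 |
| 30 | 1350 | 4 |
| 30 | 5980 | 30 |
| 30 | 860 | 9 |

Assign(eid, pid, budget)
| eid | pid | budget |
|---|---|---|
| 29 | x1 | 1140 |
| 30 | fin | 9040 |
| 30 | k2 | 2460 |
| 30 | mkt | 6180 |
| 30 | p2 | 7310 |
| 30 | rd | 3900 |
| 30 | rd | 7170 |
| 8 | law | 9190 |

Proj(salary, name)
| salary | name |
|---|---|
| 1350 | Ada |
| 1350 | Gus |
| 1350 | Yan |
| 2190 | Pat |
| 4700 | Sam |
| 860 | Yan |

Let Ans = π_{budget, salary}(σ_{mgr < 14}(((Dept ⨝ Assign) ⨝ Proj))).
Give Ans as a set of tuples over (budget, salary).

{(2460, 1350), (2460, 860), (3900, 1350), (3900, 860), (6180, 1350), (6180, 860), (7170, 1350), (7170, 860), (7310, 1350), (7310, 860), (9040, 1350), (9040, 860)}

Dept ⋈ Assign (natural join on eid): {(29, 1230, 19, x1, 1140), (29, 2190, 14, x1, 1140), (29, 5070, 37, x1, 1140), (29, 6500, 35, x1, 1140), (30, 1350, 4, fin, 9040), (30, 1350, 4, k2, 2460), (30, 1350, 4, mkt, 6180), (30, 1350, 4, p2, 7310), (30, 1350, 4, rd, 3900), (30, 1350, 4, rd, 7170), (30, 5980, 30, fin, 9040), (30, 5980, 30, k2, 2460), (30, 5980, 30, mkt, 6180), (30, 5980, 30, p2, 7310), (30, 5980, 30, rd, 3900), (30, 5980, 30, rd, 7170), (30, 860, 9, fin, 9040), (30, 860, 9, k2, 2460), (30, 860, 9, mkt, 6180), (30, 860, 9, p2, 7310), (30, 860, 9, rd, 3900), (30, 860, 9, rd, 7170)}
(Dept ⨝ Assign) ⋈ Proj (natural join on salary): {(29, 2190, 14, x1, 1140, Pat), (30, 1350, 4, fin, 9040, Ada), (30, 1350, 4, fin, 9040, Gus), (30, 1350, 4, fin, 9040, Yan), (30, 1350, 4, k2, 2460, Ada), (30, 1350, 4, k2, 2460, Gus), (30, 1350, 4, k2, 2460, Yan), (30, 1350, 4, mkt, 6180, Ada), (30, 1350, 4, mkt, 6180, Gus), (30, 1350, 4, mkt, 6180, Yan), (30, 1350, 4, p2, 7310, Ada), (30, 1350, 4, p2, 7310, Gus), (30, 1350, 4, p2, 7310, Yan), (30, 1350, 4, rd, 3900, Ada), (30, 1350, 4, rd, 3900, Gus), (30, 1350, 4, rd, 3900, Yan), (30, 1350, 4, rd, 7170, Ada), (30, 1350, 4, rd, 7170, Gus), (30, 1350, 4, rd, 7170, Yan), (30, 860, 9, fin, 9040, Yan), (30, 860, 9, k2, 2460, Yan), (30, 860, 9, mkt, 6180, Yan), (30, 860, 9, p2, 7310, Yan), (30, 860, 9, rd, 3900, Yan), (30, 860, 9, rd, 7170, Yan)}
Apply σ_{mgr < 14}; surviving tuples: {(30, 1350, 4, fin, 9040, Ada), (30, 1350, 4, fin, 9040, Gus), (30, 1350, 4, fin, 9040, Yan), (30, 1350, 4, k2, 2460, Ada), (30, 1350, 4, k2, 2460, Gus), (30, 1350, 4, k2, 2460, Yan), (30, 1350, 4, mkt, 6180, Ada), (30, 1350, 4, mkt, 6180, Gus), (30, 1350, 4, mkt, 6180, Yan), (30, 1350, 4, p2, 7310, Ada), (30, 1350, 4, p2, 7310, Gus), (30, 1350, 4, p2, 7310, Yan), (30, 1350, 4, rd, 3900, Ada), (30, 1350, 4, rd, 3900, Gus), (30, 1350, 4, rd, 3900, Yan), (30, 1350, 4, rd, 7170, Ada), (30, 1350, 4, rd, 7170, Gus), (30, 1350, 4, rd, 7170, Yan), (30, 860, 9, fin, 9040, Yan), (30, 860, 9, k2, 2460, Yan), (30, 860, 9, mkt, 6180, Yan), (30, 860, 9, p2, 7310, Yan), (30, 860, 9, rd, 3900, Yan), (30, 860, 9, rd, 7170, Yan)}
Keep only column(s) budget, salary (12 duplicate(s) eliminated): {(2460, 1350), (2460, 860), (3900, 1350), (3900, 860), (6180, 1350), (6180, 860), (7170, 1350), (7170, 860), (7310, 1350), (7310, 860), (9040, 1350), (9040, 860)}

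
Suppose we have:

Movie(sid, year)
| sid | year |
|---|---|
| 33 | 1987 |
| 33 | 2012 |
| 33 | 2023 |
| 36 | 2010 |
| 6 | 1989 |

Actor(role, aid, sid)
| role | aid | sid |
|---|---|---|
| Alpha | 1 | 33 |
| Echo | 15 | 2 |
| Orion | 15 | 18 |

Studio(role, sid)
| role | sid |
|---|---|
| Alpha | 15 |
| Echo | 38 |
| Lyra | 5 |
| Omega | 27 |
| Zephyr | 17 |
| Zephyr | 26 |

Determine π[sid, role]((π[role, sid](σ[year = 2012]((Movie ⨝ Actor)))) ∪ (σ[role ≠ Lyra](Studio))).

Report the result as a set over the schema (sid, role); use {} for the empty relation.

{(15, Alpha), (17, Zephyr), (26, Zephyr), (27, Omega), (33, Alpha), (38, Echo)}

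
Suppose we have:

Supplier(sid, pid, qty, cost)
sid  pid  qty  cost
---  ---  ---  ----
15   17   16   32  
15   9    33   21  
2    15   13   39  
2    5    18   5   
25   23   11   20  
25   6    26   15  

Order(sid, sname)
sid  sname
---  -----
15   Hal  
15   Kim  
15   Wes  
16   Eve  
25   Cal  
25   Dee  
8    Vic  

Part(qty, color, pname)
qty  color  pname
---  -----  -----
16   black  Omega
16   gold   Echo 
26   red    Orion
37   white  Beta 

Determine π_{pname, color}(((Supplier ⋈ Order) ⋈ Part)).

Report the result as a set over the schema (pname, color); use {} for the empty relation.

{(Echo, gold), (Omega, black), (Orion, red)}

Supplier ⋈ Order (natural join on sid): {(15, 17, 16, 32, Hal), (15, 17, 16, 32, Kim), (15, 17, 16, 32, Wes), (15, 9, 33, 21, Hal), (15, 9, 33, 21, Kim), (15, 9, 33, 21, Wes), (25, 23, 11, 20, Cal), (25, 23, 11, 20, Dee), (25, 6, 26, 15, Cal), (25, 6, 26, 15, Dee)}
(Supplier ⋈ Order) ⋈ Part (natural join on qty): {(15, 17, 16, 32, Hal, black, Omega), (15, 17, 16, 32, Hal, gold, Echo), (15, 17, 16, 32, Kim, black, Omega), (15, 17, 16, 32, Kim, gold, Echo), (15, 17, 16, 32, Wes, black, Omega), (15, 17, 16, 32, Wes, gold, Echo), (25, 6, 26, 15, Cal, red, Orion), (25, 6, 26, 15, Dee, red, Orion)}
π_{pname, color} gives {(Echo, gold), (Omega, black), (Orion, red)} (5 duplicate(s) eliminated).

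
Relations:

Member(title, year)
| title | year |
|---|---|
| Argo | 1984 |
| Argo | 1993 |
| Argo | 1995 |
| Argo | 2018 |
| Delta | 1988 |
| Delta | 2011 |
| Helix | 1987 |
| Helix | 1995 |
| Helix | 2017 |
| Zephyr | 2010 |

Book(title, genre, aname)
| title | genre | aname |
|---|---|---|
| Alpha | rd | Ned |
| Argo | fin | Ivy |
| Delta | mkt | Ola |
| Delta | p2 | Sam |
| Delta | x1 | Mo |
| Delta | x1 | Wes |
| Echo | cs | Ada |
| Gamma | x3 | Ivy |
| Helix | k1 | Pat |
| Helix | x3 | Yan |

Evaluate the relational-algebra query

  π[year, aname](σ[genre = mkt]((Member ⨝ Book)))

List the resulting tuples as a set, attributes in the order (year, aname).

Natural join on title: {(Argo, 1984, fin, Ivy), (Argo, 1993, fin, Ivy), (Argo, 1995, fin, Ivy), (Argo, 2018, fin, Ivy), (Delta, 1988, mkt, Ola), (Delta, 1988, p2, Sam), (Delta, 1988, x1, Mo), (Delta, 1988, x1, Wes), (Delta, 2011, mkt, Ola), (Delta, 2011, p2, Sam), (Delta, 2011, x1, Mo), (Delta, 2011, x1, Wes), (Helix, 1987, k1, Pat), (Helix, 1987, x3, Yan), (Helix, 1995, k1, Pat), (Helix, 1995, x3, Yan), (Helix, 2017, k1, Pat), (Helix, 2017, x3, Yan)}
Filtering on genre = mkt leaves {(Delta, 1988, mkt, Ola), (Delta, 2011, mkt, Ola)}.
π[year, aname]: project onto (year, aname) → {(1988, Ola), (2011, Ola)}

{(1988, Ola), (2011, Ola)}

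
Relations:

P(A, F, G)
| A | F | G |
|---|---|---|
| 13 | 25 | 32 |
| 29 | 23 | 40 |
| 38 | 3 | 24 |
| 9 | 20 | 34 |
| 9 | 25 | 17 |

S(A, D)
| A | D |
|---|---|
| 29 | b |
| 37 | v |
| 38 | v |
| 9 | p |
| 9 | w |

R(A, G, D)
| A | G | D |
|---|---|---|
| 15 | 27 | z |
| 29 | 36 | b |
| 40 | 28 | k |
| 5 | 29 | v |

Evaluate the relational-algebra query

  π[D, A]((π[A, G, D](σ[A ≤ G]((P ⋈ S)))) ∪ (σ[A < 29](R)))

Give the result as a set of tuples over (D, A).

{(b, 29), (p, 9), (v, 5), (w, 9), (z, 15)}

Joining P and S on A yields {(29, 23, 40, b), (38, 3, 24, v), (9, 20, 34, p), (9, 20, 34, w), (9, 25, 17, p), (9, 25, 17, w)}.
Apply σ_{A ≤ G}; surviving tuples: {(29, 23, 40, b), (9, 20, 34, p), (9, 20, 34, w), (9, 25, 17, p), (9, 25, 17, w)}
π[A, G, D]: project onto (A, G, D) → {(29, 40, b), (9, 17, p), (9, 17, w), (9, 34, p), (9, 34, w)}
Apply σ_{A < 29}; surviving tuples: {(15, 27, z), (5, 29, v)}
Set union of the two operands is {(15, 27, z), (29, 40, b), (5, 29, v), (9, 17, p), (9, 17, w), (9, 34, p), (9, 34, w)}.
π[D, A]: project onto (D, A) (2 duplicate(s) eliminated) → {(b, 29), (p, 9), (v, 5), (w, 9), (z, 15)}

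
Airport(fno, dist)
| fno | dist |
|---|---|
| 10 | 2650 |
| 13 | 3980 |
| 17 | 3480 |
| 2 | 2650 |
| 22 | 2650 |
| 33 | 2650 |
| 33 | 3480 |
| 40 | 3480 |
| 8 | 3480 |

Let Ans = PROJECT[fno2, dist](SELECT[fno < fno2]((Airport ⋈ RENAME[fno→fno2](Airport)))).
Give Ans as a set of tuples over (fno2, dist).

ρ[fno→fno2]: schema becomes (fno2, dist); tuples unchanged.
Natural join on dist: {(10, 2650, 10), (10, 2650, 2), (10, 2650, 22), (10, 2650, 33), (13, 3980, 13), (17, 3480, 17), (17, 3480, 33), (17, 3480, 40), (17, 3480, 8), (2, 2650, 10), (2, 2650, 2), (2, 2650, 22), (2, 2650, 33), (22, 2650, 10), (22, 2650, 2), (22, 2650, 22), (22, 2650, 33), (33, 2650, 10), (33, 2650, 2), (33, 2650, 22), (33, 2650, 33), (33, 3480, 17), (33, 3480, 33), (33, 3480, 40), (33, 3480, 8), (40, 3480, 17), (40, 3480, 33), (40, 3480, 40), (40, 3480, 8), (8, 3480, 17), (8, 3480, 33), (8, 3480, 40), (8, 3480, 8)}
Selection fno < fno2: {(10, 2650, 22), (10, 2650, 33), (17, 3480, 33), (17, 3480, 40), (2, 2650, 10), (2, 2650, 22), (2, 2650, 33), (22, 2650, 33), (33, 3480, 40), (8, 3480, 17), (8, 3480, 33), (8, 3480, 40)}
Keep only column(s) fno2, dist (6 duplicate(s) eliminated): {(10, 2650), (17, 3480), (22, 2650), (33, 2650), (33, 3480), (40, 3480)}

{(10, 2650), (17, 3480), (22, 2650), (33, 2650), (33, 3480), (40, 3480)}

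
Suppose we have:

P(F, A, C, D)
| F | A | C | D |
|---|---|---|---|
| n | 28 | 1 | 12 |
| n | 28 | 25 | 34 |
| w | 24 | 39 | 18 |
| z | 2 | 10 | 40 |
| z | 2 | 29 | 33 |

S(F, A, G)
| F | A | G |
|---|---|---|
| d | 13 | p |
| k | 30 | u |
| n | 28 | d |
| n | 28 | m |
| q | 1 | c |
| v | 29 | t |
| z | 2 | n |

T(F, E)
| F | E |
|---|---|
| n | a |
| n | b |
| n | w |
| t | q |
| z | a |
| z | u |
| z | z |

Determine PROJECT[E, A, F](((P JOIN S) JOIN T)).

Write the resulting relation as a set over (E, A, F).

Joining P and S on F, A yields {(n, 28, 1, 12, d), (n, 28, 1, 12, m), (n, 28, 25, 34, d), (n, 28, 25, 34, m), (z, 2, 10, 40, n), (z, 2, 29, 33, n)}.
Joining (P JOIN S) and T on F yields {(n, 28, 1, 12, d, a), (n, 28, 1, 12, d, b), (n, 28, 1, 12, d, w), (n, 28, 1, 12, m, a), (n, 28, 1, 12, m, b), (n, 28, 1, 12, m, w), (n, 28, 25, 34, d, a), (n, 28, 25, 34, d, b), (n, 28, 25, 34, d, w), (n, 28, 25, 34, m, a), (n, 28, 25, 34, m, b), (n, 28, 25, 34, m, w), (z, 2, 10, 40, n, a), (z, 2, 10, 40, n, u), (z, 2, 10, 40, n, z), (z, 2, 29, 33, n, a), (z, 2, 29, 33, n, u), (z, 2, 29, 33, n, z)}.
π[E, A, F]: project onto (E, A, F) (12 duplicate(s) eliminated) → {(a, 2, z), (a, 28, n), (b, 28, n), (u, 2, z), (w, 28, n), (z, 2, z)}

{(a, 2, z), (a, 28, n), (b, 28, n), (u, 2, z), (w, 28, n), (z, 2, z)}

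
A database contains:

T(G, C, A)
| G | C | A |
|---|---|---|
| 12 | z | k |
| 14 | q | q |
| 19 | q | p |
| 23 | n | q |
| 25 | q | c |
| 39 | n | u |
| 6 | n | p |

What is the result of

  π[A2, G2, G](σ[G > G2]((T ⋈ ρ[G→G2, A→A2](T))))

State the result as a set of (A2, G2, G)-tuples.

{(p, 19, 25), (p, 6, 23), (p, 6, 39), (q, 14, 19), (q, 14, 25), (q, 23, 39)}

ρ[G→G2, A→A2]: schema becomes (G2, C, A2); tuples unchanged.
T ⋈ ρ[G→G2, A→A2](T) (natural join on C): {(12, z, k, 12, k), (14, q, q, 14, q), (14, q, q, 19, p), (14, q, q, 25, c), (19, q, p, 14, q), (19, q, p, 19, p), (19, q, p, 25, c), (23, n, q, 23, q), (23, n, q, 39, u), (23, n, q, 6, p), (25, q, c, 14, q), (25, q, c, 19, p), (25, q, c, 25, c), (39, n, u, 23, q), (39, n, u, 39, u), (39, n, u, 6, p), (6, n, p, 23, q), (6, n, p, 39, u), (6, n, p, 6, p)}
σ[G > G2]: keep tuples satisfying G > G2 → {(19, q, p, 14, q), (23, n, q, 6, p), (25, q, c, 14, q), (25, q, c, 19, p), (39, n, u, 23, q), (39, n, u, 6, p)}
Keep only column(s) A2, G2, G: {(p, 19, 25), (p, 6, 23), (p, 6, 39), (q, 14, 19), (q, 14, 25), (q, 23, 39)}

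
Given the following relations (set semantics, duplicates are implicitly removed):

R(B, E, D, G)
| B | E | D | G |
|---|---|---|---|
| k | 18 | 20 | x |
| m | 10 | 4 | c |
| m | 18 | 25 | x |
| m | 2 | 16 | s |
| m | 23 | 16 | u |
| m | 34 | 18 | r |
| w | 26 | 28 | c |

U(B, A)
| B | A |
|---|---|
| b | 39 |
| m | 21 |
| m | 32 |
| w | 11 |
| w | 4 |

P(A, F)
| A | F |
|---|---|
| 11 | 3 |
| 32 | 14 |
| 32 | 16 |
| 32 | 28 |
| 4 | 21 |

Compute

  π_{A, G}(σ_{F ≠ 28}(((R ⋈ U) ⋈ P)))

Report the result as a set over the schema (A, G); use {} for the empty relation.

Joining R and U on B yields {(m, 10, 4, c, 21), (m, 10, 4, c, 32), (m, 18, 25, x, 21), (m, 18, 25, x, 32), (m, 2, 16, s, 21), (m, 2, 16, s, 32), (m, 23, 16, u, 21), (m, 23, 16, u, 32), (m, 34, 18, r, 21), (m, 34, 18, r, 32), (w, 26, 28, c, 11), (w, 26, 28, c, 4)}.
Joining (R ⋈ U) and P on A yields {(m, 10, 4, c, 32, 14), (m, 10, 4, c, 32, 16), (m, 10, 4, c, 32, 28), (m, 18, 25, x, 32, 14), (m, 18, 25, x, 32, 16), (m, 18, 25, x, 32, 28), (m, 2, 16, s, 32, 14), (m, 2, 16, s, 32, 16), (m, 2, 16, s, 32, 28), (m, 23, 16, u, 32, 14), (m, 23, 16, u, 32, 16), (m, 23, 16, u, 32, 28), (m, 34, 18, r, 32, 14), (m, 34, 18, r, 32, 16), (m, 34, 18, r, 32, 28), (w, 26, 28, c, 11, 3), (w, 26, 28, c, 4, 21)}.
Apply σ_{F ≠ 28}; surviving tuples: {(m, 10, 4, c, 32, 14), (m, 10, 4, c, 32, 16), (m, 18, 25, x, 32, 14), (m, 18, 25, x, 32, 16), (m, 2, 16, s, 32, 14), (m, 2, 16, s, 32, 16), (m, 23, 16, u, 32, 14), (m, 23, 16, u, 32, 16), (m, 34, 18, r, 32, 14), (m, 34, 18, r, 32, 16), (w, 26, 28, c, 11, 3), (w, 26, 28, c, 4, 21)}
Projecting to A, G (5 duplicate(s) eliminated): {(11, c), (32, c), (32, r), (32, s), (32, u), (32, x), (4, c)}

{(11, c), (32, c), (32, r), (32, s), (32, u), (32, x), (4, c)}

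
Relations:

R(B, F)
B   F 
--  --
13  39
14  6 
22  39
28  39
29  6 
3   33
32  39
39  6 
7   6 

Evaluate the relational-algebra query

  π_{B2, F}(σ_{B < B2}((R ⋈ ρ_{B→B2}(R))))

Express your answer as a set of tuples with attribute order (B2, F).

ρ[B→B2]: schema becomes (B2, F); tuples unchanged.
Joining R and ρ_{B→B2}(R) on F yields {(13, 39, 13), (13, 39, 22), (13, 39, 28), (13, 39, 32), (14, 6, 14), (14, 6, 29), (14, 6, 39), (14, 6, 7), (22, 39, 13), (22, 39, 22), (22, 39, 28), (22, 39, 32), (28, 39, 13), (28, 39, 22), (28, 39, 28), (28, 39, 32), (29, 6, 14), (29, 6, 29), (29, 6, 39), (29, 6, 7), (3, 33, 3), (32, 39, 13), (32, 39, 22), (32, 39, 28), (32, 39, 32), (39, 6, 14), (39, 6, 29), (39, 6, 39), (39, 6, 7), (7, 6, 14), (7, 6, 29), (7, 6, 39), (7, 6, 7)}.
σ[B < B2]: keep tuples satisfying B < B2 → {(13, 39, 22), (13, 39, 28), (13, 39, 32), (14, 6, 29), (14, 6, 39), (22, 39, 28), (22, 39, 32), (28, 39, 32), (29, 6, 39), (7, 6, 14), (7, 6, 29), (7, 6, 39)}
π[B2, F]: project onto (B2, F) (6 duplicate(s) eliminated) → {(14, 6), (22, 39), (28, 39), (29, 6), (32, 39), (39, 6)}

{(14, 6), (22, 39), (28, 39), (29, 6), (32, 39), (39, 6)}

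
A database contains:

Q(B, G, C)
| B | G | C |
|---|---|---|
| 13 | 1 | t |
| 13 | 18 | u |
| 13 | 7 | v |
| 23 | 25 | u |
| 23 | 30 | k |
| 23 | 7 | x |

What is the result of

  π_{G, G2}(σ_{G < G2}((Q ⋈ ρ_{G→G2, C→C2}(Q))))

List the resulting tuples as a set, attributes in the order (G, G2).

{(1, 18), (1, 7), (25, 30), (7, 18), (7, 25), (7, 30)}

ρ[G→G2, C→C2]: schema becomes (B, G2, C2); tuples unchanged.
Joining Q and ρ_{G→G2, C→C2}(Q) on B yields {(13, 1, t, 1, t), (13, 1, t, 18, u), (13, 1, t, 7, v), (13, 18, u, 1, t), (13, 18, u, 18, u), (13, 18, u, 7, v), (13, 7, v, 1, t), (13, 7, v, 18, u), (13, 7, v, 7, v), (23, 25, u, 25, u), (23, 25, u, 30, k), (23, 25, u, 7, x), (23, 30, k, 25, u), (23, 30, k, 30, k), (23, 30, k, 7, x), (23, 7, x, 25, u), (23, 7, x, 30, k), (23, 7, x, 7, x)}.
Filtering on G < G2 leaves {(13, 1, t, 18, u), (13, 1, t, 7, v), (13, 7, v, 18, u), (23, 25, u, 30, k), (23, 7, x, 25, u), (23, 7, x, 30, k)}.
π_{G, G2} gives {(1, 18), (1, 7), (25, 30), (7, 18), (7, 25), (7, 30)}.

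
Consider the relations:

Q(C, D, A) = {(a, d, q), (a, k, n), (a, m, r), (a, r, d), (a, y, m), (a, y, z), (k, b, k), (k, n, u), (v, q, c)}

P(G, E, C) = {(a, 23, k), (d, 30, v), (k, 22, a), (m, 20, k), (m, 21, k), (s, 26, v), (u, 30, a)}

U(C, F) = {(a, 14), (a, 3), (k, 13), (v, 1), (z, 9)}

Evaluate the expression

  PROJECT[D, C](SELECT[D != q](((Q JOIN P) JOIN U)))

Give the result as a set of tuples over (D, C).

{(b, k), (d, a), (k, a), (m, a), (n, k), (r, a), (y, a)}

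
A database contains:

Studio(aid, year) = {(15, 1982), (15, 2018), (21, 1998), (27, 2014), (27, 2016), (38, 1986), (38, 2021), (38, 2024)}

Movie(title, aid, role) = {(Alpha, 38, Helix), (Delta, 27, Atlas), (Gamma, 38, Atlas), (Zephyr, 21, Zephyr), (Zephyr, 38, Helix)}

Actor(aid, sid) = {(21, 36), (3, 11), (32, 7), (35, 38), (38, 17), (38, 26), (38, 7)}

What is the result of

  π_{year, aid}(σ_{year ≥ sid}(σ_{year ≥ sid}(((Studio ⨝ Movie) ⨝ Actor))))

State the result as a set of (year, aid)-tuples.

Joining Studio and Movie on aid yields {(21, 1998, Zephyr, Zephyr), (27, 2014, Delta, Atlas), (27, 2016, Delta, Atlas), (38, 1986, Alpha, Helix), (38, 1986, Gamma, Atlas), (38, 1986, Zephyr, Helix), (38, 2021, Alpha, Helix), (38, 2021, Gamma, Atlas), (38, 2021, Zephyr, Helix), (38, 2024, Alpha, Helix), (38, 2024, Gamma, Atlas), (38, 2024, Zephyr, Helix)}.
Joining (Studio ⨝ Movie) and Actor on aid yields {(21, 1998, Zephyr, Zephyr, 36), (38, 1986, Alpha, Helix, 17), (38, 1986, Alpha, Helix, 26), (38, 1986, Alpha, Helix, 7), (38, 1986, Gamma, Atlas, 17), (38, 1986, Gamma, Atlas, 26), (38, 1986, Gamma, Atlas, 7), (38, 1986, Zephyr, Helix, 17), (38, 1986, Zephyr, Helix, 26), (38, 1986, Zephyr, Helix, 7), (38, 2021, Alpha, Helix, 17), (38, 2021, Alpha, Helix, 26), (38, 2021, Alpha, Helix, 7), (38, 2021, Gamma, Atlas, 17), (38, 2021, Gamma, Atlas, 26), (38, 2021, Gamma, Atlas, 7), (38, 2021, Zephyr, Helix, 17), (38, 2021, Zephyr, Helix, 26), (38, 2021, Zephyr, Helix, 7), (38, 2024, Alpha, Helix, 17), (38, 2024, Alpha, Helix, 26), (38, 2024, Alpha, Helix, 7), (38, 2024, Gamma, Atlas, 17), (38, 2024, Gamma, Atlas, 26), (38, 2024, Gamma, Atlas, 7), (38, 2024, Zephyr, Helix, 17), (38, 2024, Zephyr, Helix, 26), (38, 2024, Zephyr, Helix, 7)}.
σ[year ≥ sid]: keep tuples satisfying year ≥ sid → {(21, 1998, Zephyr, Zephyr, 36), (38, 1986, Alpha, Helix, 17), (38, 1986, Alpha, Helix, 26), (38, 1986, Alpha, Helix, 7), (38, 1986, Gamma, Atlas, 17), (38, 1986, Gamma, Atlas, 26), (38, 1986, Gamma, Atlas, 7), (38, 1986, Zephyr, Helix, 17), (38, 1986, Zephyr, Helix, 26), (38, 1986, Zephyr, Helix, 7), (38, 2021, Alpha, Helix, 17), (38, 2021, Alpha, Helix, 26), (38, 2021, Alpha, Helix, 7), (38, 2021, Gamma, Atlas, 17), (38, 2021, Gamma, Atlas, 26), (38, 2021, Gamma, Atlas, 7), (38, 2021, Zephyr, Helix, 17), (38, 2021, Zephyr, Helix, 26), (38, 2021, Zephyr, Helix, 7), (38, 2024, Alpha, Helix, 17), (38, 2024, Alpha, Helix, 26), (38, 2024, Alpha, Helix, 7), (38, 2024, Gamma, Atlas, 17), (38, 2024, Gamma, Atlas, 26), (38, 2024, Gamma, Atlas, 7), (38, 2024, Zephyr, Helix, 17), (38, 2024, Zephyr, Helix, 26), (38, 2024, Zephyr, Helix, 7)}
σ[year ≥ sid]: keep tuples satisfying year ≥ sid → {(21, 1998, Zephyr, Zephyr, 36), (38, 1986, Alpha, Helix, 17), (38, 1986, Alpha, Helix, 26), (38, 1986, Alpha, Helix, 7), (38, 1986, Gamma, Atlas, 17), (38, 1986, Gamma, Atlas, 26), (38, 1986, Gamma, Atlas, 7), (38, 1986, Zephyr, Helix, 17), (38, 1986, Zephyr, Helix, 26), (38, 1986, Zephyr, Helix, 7), (38, 2021, Alpha, Helix, 17), (38, 2021, Alpha, Helix, 26), (38, 2021, Alpha, Helix, 7), (38, 2021, Gamma, Atlas, 17), (38, 2021, Gamma, Atlas, 26), (38, 2021, Gamma, Atlas, 7), (38, 2021, Zephyr, Helix, 17), (38, 2021, Zephyr, Helix, 26), (38, 2021, Zephyr, Helix, 7), (38, 2024, Alpha, Helix, 17), (38, 2024, Alpha, Helix, 26), (38, 2024, Alpha, Helix, 7), (38, 2024, Gamma, Atlas, 17), (38, 2024, Gamma, Atlas, 26), (38, 2024, Gamma, Atlas, 7), (38, 2024, Zephyr, Helix, 17), (38, 2024, Zephyr, Helix, 26), (38, 2024, Zephyr, Helix, 7)}
π[year, aid]: project onto (year, aid) (24 duplicate(s) eliminated) → {(1986, 38), (1998, 21), (2021, 38), (2024, 38)}

{(1986, 38), (1998, 21), (2021, 38), (2024, 38)}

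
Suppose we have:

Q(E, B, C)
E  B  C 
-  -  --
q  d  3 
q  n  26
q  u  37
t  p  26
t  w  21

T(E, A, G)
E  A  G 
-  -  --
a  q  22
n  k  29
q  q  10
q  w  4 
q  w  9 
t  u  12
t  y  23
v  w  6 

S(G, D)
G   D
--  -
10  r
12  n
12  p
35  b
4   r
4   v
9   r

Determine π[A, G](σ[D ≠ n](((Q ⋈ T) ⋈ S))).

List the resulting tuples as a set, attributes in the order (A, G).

Q ⋈ T (natural join on E): {(q, d, 3, q, 10), (q, d, 3, w, 4), (q, d, 3, w, 9), (q, n, 26, q, 10), (q, n, 26, w, 4), (q, n, 26, w, 9), (q, u, 37, q, 10), (q, u, 37, w, 4), (q, u, 37, w, 9), (t, p, 26, u, 12), (t, p, 26, y, 23), (t, w, 21, u, 12), (t, w, 21, y, 23)}
(Q ⋈ T) ⋈ S (natural join on G): {(q, d, 3, q, 10, r), (q, d, 3, w, 4, r), (q, d, 3, w, 4, v), (q, d, 3, w, 9, r), (q, n, 26, q, 10, r), (q, n, 26, w, 4, r), (q, n, 26, w, 4, v), (q, n, 26, w, 9, r), (q, u, 37, q, 10, r), (q, u, 37, w, 4, r), (q, u, 37, w, 4, v), (q, u, 37, w, 9, r), (t, p, 26, u, 12, n), (t, p, 26, u, 12, p), (t, w, 21, u, 12, n), (t, w, 21, u, 12, p)}
σ[D ≠ n]: keep tuples satisfying D ≠ n → {(q, d, 3, q, 10, r), (q, d, 3, w, 4, r), (q, d, 3, w, 4, v), (q, d, 3, w, 9, r), (q, n, 26, q, 10, r), (q, n, 26, w, 4, r), (q, n, 26, w, 4, v), (q, n, 26, w, 9, r), (q, u, 37, q, 10, r), (q, u, 37, w, 4, r), (q, u, 37, w, 4, v), (q, u, 37, w, 9, r), (t, p, 26, u, 12, p), (t, w, 21, u, 12, p)}
π_{A, G} gives {(q, 10), (u, 12), (w, 4), (w, 9)} (10 duplicate(s) eliminated).

{(q, 10), (u, 12), (w, 4), (w, 9)}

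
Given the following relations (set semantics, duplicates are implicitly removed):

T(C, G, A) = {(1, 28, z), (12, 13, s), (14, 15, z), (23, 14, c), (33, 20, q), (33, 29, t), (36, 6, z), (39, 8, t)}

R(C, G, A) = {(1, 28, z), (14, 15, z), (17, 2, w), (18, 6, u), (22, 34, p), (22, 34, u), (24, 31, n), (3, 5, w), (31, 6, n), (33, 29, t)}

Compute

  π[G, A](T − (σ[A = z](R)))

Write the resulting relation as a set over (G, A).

Filtering on A = z leaves {(1, 28, z), (14, 15, z)}.
Taking the difference: {(12, 13, s), (23, 14, c), (33, 20, q), (33, 29, t), (36, 6, z), (39, 8, t)}
π_{G, A} gives {(13, s), (14, c), (20, q), (29, t), (6, z), (8, t)}.

{(13, s), (14, c), (20, q), (29, t), (6, z), (8, t)}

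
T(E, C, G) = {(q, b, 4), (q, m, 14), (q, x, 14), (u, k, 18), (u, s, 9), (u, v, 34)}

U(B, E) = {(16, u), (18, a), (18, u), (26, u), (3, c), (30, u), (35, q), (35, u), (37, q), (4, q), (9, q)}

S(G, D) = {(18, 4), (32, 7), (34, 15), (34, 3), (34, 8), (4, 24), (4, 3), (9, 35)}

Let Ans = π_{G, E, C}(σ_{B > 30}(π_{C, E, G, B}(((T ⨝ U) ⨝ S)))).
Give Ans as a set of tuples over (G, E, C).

{(18, u, k), (34, u, v), (4, q, b), (9, u, s)}

Joining T and U on E yields {(q, b, 4, 35), (q, b, 4, 37), (q, b, 4, 4), (q, b, 4, 9), (q, m, 14, 35), (q, m, 14, 37), (q, m, 14, 4), (q, m, 14, 9), (q, x, 14, 35), (q, x, 14, 37), (q, x, 14, 4), (q, x, 14, 9), (u, k, 18, 16), (u, k, 18, 18), (u, k, 18, 26), (u, k, 18, 30), (u, k, 18, 35), (u, s, 9, 16), (u, s, 9, 18), (u, s, 9, 26), (u, s, 9, 30), (u, s, 9, 35), (u, v, 34, 16), (u, v, 34, 18), (u, v, 34, 26), (u, v, 34, 30), (u, v, 34, 35)}.
Joining (T ⨝ U) and S on G yields {(q, b, 4, 35, 24), (q, b, 4, 35, 3), (q, b, 4, 37, 24), (q, b, 4, 37, 3), (q, b, 4, 4, 24), (q, b, 4, 4, 3), (q, b, 4, 9, 24), (q, b, 4, 9, 3), (u, k, 18, 16, 4), (u, k, 18, 18, 4), (u, k, 18, 26, 4), (u, k, 18, 30, 4), (u, k, 18, 35, 4), (u, s, 9, 16, 35), (u, s, 9, 18, 35), (u, s, 9, 26, 35), (u, s, 9, 30, 35), (u, s, 9, 35, 35), (u, v, 34, 16, 15), (u, v, 34, 16, 3), (u, v, 34, 16, 8), (u, v, 34, 18, 15), (u, v, 34, 18, 3), (u, v, 34, 18, 8), (u, v, 34, 26, 15), (u, v, 34, 26, 3), (u, v, 34, 26, 8), (u, v, 34, 30, 15), (u, v, 34, 30, 3), (u, v, 34, 30, 8), (u, v, 34, 35, 15), (u, v, 34, 35, 3), (u, v, 34, 35, 8)}.
Projecting to C, E, G, B (14 duplicate(s) eliminated): {(b, q, 4, 35), (b, q, 4, 37), (b, q, 4, 4), (b, q, 4, 9), (k, u, 18, 16), (k, u, 18, 18), (k, u, 18, 26), (k, u, 18, 30), (k, u, 18, 35), (s, u, 9, 16), (s, u, 9, 18), (s, u, 9, 26), (s, u, 9, 30), (s, u, 9, 35), (v, u, 34, 16), (v, u, 34, 18), (v, u, 34, 26), (v, u, 34, 30), (v, u, 34, 35)}
Filtering on B > 30 leaves {(b, q, 4, 35), (b, q, 4, 37), (k, u, 18, 35), (s, u, 9, 35), (v, u, 34, 35)}.
Projecting to G, E, C (1 duplicate(s) eliminated): {(18, u, k), (34, u, v), (4, q, b), (9, u, s)}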